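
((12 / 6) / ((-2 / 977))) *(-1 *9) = 8793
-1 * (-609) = 609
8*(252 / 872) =252 / 109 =2.31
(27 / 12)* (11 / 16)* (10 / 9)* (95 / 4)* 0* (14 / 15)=0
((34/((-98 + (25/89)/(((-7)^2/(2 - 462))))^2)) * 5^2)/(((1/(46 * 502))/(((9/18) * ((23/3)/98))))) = 21902536708675/288920848326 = 75.81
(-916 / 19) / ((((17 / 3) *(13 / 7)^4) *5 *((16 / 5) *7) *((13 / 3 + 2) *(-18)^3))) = 78547 / 454322797344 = 0.00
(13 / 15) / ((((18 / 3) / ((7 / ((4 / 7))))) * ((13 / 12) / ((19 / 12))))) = 931 / 360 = 2.59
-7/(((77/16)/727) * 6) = -5816/33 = -176.24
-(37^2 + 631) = -2000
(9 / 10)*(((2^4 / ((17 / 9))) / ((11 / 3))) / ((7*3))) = 648 / 6545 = 0.10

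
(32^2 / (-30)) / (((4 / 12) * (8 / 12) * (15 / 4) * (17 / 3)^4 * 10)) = -41472 / 10440125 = -0.00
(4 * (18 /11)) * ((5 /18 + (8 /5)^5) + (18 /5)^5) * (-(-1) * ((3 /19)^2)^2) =11216126052 /4479784375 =2.50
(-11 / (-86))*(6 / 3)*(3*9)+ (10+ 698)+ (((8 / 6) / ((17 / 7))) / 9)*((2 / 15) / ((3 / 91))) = 635174483 / 888165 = 715.15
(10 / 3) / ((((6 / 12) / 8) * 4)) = 40 / 3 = 13.33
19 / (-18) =-19 / 18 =-1.06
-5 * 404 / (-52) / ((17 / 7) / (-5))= -17675 / 221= -79.98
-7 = -7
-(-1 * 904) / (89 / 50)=45200 / 89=507.87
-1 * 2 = -2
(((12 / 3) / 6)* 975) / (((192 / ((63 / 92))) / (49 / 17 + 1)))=225225 / 25024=9.00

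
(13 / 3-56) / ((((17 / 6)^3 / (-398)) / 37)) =33450.47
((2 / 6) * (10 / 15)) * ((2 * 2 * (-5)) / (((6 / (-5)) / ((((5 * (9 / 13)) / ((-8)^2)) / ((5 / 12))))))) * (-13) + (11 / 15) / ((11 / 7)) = -347 / 60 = -5.78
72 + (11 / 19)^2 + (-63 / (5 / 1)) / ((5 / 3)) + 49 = 1026821 / 9025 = 113.78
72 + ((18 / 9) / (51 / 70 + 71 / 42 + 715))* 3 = 5424318 / 75329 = 72.01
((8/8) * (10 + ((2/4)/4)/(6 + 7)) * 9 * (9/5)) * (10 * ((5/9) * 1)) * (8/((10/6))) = 56214/13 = 4324.15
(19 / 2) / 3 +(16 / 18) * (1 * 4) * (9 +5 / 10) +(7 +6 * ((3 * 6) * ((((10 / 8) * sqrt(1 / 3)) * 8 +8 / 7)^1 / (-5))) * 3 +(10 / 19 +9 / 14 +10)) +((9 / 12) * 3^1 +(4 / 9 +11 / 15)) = -216 * sqrt(3)- 371447 / 23940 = -389.64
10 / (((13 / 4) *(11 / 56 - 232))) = -2240 / 168753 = -0.01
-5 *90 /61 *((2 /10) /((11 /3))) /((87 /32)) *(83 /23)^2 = -1.93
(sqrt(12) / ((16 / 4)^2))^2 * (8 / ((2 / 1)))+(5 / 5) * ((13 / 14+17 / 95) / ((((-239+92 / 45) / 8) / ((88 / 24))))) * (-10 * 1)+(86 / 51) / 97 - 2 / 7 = 144826676075 / 112251704208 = 1.29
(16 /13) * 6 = 96 /13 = 7.38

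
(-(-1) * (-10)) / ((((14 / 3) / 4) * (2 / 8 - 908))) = 240 / 25417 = 0.01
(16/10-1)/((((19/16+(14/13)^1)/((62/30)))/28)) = 180544/11775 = 15.33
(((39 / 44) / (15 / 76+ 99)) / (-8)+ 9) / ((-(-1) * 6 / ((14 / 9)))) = 1990049 / 852984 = 2.33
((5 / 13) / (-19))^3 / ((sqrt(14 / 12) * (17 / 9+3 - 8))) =1125 * sqrt(42) / 2953567708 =0.00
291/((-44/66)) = -873/2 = -436.50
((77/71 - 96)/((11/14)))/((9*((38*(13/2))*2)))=-47173/1736163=-0.03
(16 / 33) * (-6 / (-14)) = 16 / 77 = 0.21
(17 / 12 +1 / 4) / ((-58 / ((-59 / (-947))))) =-295 / 164778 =-0.00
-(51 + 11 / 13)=-674 / 13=-51.85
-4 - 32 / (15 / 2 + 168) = -1468 / 351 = -4.18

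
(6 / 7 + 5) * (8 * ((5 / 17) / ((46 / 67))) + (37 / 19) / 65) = 9777721 / 482885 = 20.25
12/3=4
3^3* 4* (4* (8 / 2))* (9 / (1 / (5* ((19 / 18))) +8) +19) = 13510368 / 389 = 34731.02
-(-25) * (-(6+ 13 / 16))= -2725 / 16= -170.31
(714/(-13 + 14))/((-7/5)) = -510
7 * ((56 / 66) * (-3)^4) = 5292 / 11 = 481.09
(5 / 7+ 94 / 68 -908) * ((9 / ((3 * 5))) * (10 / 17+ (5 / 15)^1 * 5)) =-4958915 / 4046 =-1225.63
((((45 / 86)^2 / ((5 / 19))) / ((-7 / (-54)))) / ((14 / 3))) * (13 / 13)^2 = 623295 / 362404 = 1.72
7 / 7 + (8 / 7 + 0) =15 / 7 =2.14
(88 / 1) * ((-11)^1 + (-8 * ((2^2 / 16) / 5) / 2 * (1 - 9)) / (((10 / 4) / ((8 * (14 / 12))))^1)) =-33176 / 75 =-442.35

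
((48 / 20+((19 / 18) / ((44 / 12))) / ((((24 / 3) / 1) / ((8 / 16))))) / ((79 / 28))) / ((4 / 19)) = 1698011 / 417120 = 4.07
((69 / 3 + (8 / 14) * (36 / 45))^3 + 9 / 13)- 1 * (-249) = 7333211843 / 557375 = 13156.69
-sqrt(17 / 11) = -sqrt(187) / 11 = -1.24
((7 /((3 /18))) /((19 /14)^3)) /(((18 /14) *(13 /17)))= 4571504 /267501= 17.09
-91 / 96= -0.95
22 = 22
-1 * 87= -87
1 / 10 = 0.10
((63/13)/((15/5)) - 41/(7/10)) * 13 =-5183/7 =-740.43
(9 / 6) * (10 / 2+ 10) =45 / 2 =22.50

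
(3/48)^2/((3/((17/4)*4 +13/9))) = 83/3456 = 0.02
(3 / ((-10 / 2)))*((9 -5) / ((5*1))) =-0.48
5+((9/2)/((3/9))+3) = 43/2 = 21.50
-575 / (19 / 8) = -4600 / 19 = -242.11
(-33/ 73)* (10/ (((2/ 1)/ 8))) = -1320/ 73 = -18.08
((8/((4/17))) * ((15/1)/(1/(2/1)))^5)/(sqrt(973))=826200000 * sqrt(973)/973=26486755.98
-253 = -253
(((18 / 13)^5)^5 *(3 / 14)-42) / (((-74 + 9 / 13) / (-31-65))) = 3269606810116206035141749254778560 / 3621023939167425690699312653231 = 902.95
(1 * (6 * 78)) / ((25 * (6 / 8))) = 624 / 25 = 24.96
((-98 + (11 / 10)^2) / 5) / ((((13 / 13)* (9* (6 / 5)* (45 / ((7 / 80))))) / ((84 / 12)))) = -474271 / 19440000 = -0.02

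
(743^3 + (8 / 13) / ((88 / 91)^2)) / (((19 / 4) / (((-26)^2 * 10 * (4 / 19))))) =5368073961087760 / 43681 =122892652665.64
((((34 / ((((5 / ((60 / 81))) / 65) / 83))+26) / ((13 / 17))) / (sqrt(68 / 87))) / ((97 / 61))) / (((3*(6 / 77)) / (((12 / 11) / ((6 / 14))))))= 168860566*sqrt(1479) / 23571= 275508.07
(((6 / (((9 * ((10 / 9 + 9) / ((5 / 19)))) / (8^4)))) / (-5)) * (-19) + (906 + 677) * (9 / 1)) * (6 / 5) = 17420.48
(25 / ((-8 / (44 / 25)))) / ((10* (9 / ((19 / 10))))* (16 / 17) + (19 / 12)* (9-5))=-10659 / 98674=-0.11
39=39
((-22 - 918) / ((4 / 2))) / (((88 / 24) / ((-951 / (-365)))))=-268182 / 803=-333.98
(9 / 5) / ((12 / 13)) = 39 / 20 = 1.95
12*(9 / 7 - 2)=-60 / 7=-8.57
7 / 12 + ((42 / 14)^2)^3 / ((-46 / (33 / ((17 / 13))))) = -1873709 / 4692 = -399.34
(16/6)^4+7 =4663/81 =57.57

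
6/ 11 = 0.55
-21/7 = -3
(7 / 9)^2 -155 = -12506 / 81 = -154.40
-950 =-950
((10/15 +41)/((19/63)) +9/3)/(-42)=-447/133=-3.36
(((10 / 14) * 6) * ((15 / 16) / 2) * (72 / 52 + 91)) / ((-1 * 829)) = -270225 / 1207024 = -0.22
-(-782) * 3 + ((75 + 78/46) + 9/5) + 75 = 287442/115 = 2499.50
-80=-80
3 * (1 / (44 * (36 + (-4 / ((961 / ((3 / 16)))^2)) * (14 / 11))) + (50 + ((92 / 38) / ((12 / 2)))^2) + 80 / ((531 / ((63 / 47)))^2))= 1629636318396642280523 / 10828732450863826827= 150.49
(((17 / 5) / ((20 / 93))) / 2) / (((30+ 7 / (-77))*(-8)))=-17391 / 526400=-0.03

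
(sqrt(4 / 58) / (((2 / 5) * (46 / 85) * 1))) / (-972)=-425 * sqrt(58) / 2593296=-0.00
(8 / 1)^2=64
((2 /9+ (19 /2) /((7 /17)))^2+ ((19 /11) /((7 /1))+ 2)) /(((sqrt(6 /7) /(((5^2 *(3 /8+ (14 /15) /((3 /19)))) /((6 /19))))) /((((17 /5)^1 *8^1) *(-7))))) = -69548948718211 *sqrt(42) /8083152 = -55761502.75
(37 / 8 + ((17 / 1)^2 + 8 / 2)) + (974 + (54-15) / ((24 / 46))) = 10771 / 8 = 1346.38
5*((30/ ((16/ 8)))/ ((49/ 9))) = 675/ 49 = 13.78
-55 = -55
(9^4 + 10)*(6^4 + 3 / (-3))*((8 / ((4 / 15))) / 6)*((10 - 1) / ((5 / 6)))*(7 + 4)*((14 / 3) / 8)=5897045385 / 2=2948522692.50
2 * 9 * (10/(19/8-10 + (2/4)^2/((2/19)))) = -240/7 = -34.29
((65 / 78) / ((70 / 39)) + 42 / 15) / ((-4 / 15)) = -1371 / 112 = -12.24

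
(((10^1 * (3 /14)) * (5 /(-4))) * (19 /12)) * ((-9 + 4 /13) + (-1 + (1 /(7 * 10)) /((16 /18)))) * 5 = 33460425 /163072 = 205.19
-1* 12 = -12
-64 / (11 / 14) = -896 / 11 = -81.45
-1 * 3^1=-3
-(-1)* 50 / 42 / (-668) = -25 / 14028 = -0.00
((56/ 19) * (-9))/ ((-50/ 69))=17388/ 475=36.61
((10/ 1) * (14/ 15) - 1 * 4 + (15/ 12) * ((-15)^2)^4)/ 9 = 38443359439/ 108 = 355957031.84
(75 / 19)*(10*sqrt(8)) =1500*sqrt(2) / 19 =111.65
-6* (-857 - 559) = 8496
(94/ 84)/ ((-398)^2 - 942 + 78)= 47/ 6616680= 0.00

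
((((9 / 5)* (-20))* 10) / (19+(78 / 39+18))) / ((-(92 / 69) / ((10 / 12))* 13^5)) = 75 / 4826809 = 0.00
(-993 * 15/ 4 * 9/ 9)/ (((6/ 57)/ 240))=-8490150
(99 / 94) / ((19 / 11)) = 1089 / 1786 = 0.61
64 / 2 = 32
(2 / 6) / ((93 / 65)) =0.23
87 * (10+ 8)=1566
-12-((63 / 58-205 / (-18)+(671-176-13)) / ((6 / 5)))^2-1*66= -104147616967 / 613089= -169873.57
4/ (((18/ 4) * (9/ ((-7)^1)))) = -56/ 81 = -0.69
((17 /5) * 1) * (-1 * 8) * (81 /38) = -5508 /95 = -57.98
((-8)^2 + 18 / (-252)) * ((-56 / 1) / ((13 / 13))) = -3580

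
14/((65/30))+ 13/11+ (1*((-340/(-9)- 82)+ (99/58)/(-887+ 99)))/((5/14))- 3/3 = -17232351083/147052620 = -117.18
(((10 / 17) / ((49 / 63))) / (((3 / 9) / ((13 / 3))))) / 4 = 585 / 238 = 2.46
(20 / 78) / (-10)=-1 / 39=-0.03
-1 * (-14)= 14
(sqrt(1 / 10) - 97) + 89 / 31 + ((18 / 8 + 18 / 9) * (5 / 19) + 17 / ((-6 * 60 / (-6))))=-1638491 / 17670 + sqrt(10) / 10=-92.41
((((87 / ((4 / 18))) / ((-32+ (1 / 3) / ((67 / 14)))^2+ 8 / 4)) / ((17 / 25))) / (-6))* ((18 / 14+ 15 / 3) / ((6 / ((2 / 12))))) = -322197975 / 19645246376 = -0.02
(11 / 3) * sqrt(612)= 22 * sqrt(17)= 90.71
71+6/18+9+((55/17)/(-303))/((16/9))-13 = 5548849/82416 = 67.33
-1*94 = -94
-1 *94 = -94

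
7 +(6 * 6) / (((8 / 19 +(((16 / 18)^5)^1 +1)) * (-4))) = 5421026 / 2216915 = 2.45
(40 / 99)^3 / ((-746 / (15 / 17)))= -0.00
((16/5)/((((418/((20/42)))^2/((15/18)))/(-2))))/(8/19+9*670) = -200/174248904753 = -0.00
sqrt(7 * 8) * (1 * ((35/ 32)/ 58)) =0.14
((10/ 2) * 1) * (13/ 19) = 65/ 19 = 3.42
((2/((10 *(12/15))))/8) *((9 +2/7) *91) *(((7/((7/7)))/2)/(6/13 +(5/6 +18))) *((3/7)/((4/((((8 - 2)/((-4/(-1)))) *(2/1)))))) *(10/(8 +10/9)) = 2669355/1579648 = 1.69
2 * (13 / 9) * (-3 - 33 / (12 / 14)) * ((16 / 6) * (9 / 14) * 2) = -8632 / 21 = -411.05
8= 8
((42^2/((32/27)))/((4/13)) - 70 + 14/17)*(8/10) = 518763/136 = 3814.43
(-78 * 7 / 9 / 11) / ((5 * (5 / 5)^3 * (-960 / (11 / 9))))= 91 / 64800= 0.00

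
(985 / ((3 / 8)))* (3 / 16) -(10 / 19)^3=6754115 / 13718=492.35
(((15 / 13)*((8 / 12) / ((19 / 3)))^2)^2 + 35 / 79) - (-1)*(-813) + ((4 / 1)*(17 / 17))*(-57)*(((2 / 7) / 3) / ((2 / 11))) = -11351031652812 / 12179409697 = -931.99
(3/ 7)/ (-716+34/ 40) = -60/ 100121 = -0.00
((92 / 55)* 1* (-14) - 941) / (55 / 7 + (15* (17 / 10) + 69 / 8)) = -2970408 / 129305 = -22.97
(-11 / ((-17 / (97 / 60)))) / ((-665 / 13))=-13871 / 678300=-0.02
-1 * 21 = -21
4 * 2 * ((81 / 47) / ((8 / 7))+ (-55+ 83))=11095 / 47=236.06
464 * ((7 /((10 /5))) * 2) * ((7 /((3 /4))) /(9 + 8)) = 90944 /51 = 1783.22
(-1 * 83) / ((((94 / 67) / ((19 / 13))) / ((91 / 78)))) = -739613 / 7332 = -100.87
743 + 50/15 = 2239/3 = 746.33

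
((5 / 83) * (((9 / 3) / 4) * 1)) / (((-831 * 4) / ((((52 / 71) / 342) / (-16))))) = 65 / 35729117568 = 0.00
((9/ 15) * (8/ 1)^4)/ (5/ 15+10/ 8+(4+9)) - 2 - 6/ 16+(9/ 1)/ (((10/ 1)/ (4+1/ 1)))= 1194523/ 7000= 170.65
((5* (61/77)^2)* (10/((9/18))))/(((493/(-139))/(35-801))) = 39618975400/2922997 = 13554.23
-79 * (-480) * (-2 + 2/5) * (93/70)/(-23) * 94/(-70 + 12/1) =-132598656/23345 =-5679.96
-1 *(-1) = 1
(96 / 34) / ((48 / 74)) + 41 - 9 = 618 / 17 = 36.35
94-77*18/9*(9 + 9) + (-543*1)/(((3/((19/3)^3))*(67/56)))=-74367326/1809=-41109.63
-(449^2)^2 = -40642963201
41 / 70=0.59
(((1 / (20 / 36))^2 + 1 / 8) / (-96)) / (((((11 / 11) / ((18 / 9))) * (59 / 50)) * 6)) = -673 / 67968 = -0.01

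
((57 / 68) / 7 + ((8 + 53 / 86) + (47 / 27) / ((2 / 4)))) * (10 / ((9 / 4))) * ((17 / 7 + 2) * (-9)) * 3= -2093068850 / 322371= -6492.73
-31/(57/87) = -899/19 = -47.32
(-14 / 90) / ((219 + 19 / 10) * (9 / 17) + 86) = -238 / 310509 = -0.00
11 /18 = 0.61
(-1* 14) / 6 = -7 / 3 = -2.33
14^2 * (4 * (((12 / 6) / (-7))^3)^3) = -8192 / 823543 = -0.01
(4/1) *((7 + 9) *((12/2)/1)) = 384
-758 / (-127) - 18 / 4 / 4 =4921 / 1016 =4.84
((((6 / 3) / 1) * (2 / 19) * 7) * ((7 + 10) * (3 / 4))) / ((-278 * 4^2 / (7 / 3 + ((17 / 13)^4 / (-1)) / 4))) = -65348255 / 9654988928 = -0.01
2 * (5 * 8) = 80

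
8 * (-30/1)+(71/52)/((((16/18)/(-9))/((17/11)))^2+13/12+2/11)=-328901904291/1376594921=-238.92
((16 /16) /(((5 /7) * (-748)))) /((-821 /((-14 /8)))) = -49 /12282160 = -0.00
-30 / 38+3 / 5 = -18 / 95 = -0.19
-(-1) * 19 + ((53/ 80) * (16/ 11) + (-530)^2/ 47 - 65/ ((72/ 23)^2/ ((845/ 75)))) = 238068879907/ 40201920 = 5921.83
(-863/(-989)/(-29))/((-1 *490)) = 863/14053690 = 0.00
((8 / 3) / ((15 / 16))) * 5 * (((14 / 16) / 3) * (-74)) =-8288 / 27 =-306.96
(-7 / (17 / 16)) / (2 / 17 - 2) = 7 / 2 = 3.50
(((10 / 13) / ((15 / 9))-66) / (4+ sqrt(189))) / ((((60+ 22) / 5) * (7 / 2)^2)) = 34080 / 4518241-25560 * sqrt(21) / 4518241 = -0.02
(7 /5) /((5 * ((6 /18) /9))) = 189 /25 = 7.56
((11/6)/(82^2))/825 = 1/3025800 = 0.00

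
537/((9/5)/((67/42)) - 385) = -179895/128597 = -1.40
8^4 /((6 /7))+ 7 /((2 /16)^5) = 702464 /3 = 234154.67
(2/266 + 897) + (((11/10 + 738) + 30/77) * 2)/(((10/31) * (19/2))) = 50459667/36575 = 1379.62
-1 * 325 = -325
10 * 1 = 10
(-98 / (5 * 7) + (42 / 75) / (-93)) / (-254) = 3262 / 295275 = 0.01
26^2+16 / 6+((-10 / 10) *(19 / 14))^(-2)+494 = 1173.21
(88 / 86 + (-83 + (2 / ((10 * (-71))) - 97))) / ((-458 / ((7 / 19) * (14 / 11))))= 0.18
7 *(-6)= -42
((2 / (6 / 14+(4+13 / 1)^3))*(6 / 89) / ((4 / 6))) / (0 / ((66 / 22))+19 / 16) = 1008 / 29080127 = 0.00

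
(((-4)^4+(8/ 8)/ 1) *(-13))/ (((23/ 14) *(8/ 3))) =-70161/ 92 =-762.62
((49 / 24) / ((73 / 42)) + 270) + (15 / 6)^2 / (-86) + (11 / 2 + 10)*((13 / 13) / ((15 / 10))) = 21202211 / 75336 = 281.44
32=32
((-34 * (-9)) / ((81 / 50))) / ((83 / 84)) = 47600 / 249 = 191.16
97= 97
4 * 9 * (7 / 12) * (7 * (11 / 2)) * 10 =8085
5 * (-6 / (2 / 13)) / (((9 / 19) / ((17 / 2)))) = -20995 / 6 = -3499.17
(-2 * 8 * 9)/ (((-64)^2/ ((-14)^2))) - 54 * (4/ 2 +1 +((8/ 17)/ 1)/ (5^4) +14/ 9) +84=-114873273/ 680000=-168.93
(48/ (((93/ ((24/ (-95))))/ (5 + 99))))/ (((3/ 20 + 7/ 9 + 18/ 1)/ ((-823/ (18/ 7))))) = 460142592/ 2006723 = 229.30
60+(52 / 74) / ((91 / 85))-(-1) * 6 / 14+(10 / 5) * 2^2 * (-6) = 3389 / 259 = 13.08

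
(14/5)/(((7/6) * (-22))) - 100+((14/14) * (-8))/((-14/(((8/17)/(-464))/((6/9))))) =-19001371/189805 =-100.11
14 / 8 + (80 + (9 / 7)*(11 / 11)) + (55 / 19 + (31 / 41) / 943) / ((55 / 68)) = 97986502191 / 1131279380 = 86.62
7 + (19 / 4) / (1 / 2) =33 / 2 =16.50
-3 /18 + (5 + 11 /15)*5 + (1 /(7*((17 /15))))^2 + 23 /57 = 46686145 /1614354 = 28.92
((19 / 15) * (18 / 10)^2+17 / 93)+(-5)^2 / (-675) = 444631 / 104625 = 4.25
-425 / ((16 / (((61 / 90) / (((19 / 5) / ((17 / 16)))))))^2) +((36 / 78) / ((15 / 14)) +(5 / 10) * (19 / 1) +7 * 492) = 1720884134419247 / 498247925760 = 3453.87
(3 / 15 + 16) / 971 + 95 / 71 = 466976 / 344705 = 1.35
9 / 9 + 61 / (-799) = 738 / 799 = 0.92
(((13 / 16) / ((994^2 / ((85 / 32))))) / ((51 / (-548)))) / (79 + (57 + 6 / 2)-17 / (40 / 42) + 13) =-44525 / 254486456448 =-0.00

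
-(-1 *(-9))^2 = -81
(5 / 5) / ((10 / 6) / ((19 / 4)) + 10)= 0.10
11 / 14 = 0.79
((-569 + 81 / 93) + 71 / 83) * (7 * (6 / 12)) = -10217165 / 5146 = -1985.46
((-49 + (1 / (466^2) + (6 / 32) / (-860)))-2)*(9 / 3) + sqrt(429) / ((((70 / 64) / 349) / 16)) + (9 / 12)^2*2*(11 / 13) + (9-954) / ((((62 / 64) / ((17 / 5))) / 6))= -6036584420437203 / 301047705920 + 178688*sqrt(429) / 35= 85692.14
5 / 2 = 2.50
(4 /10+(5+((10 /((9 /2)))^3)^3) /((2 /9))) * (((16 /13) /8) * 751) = 1929963132030859 /2798036865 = 689756.15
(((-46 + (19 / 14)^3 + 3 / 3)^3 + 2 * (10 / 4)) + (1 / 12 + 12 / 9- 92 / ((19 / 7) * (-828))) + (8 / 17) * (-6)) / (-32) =2398.87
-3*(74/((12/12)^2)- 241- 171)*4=4056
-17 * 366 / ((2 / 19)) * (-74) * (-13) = -56862858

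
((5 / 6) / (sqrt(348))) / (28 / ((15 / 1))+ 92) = 25 * sqrt(87) / 489984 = 0.00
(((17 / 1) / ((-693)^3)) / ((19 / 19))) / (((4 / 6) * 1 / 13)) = -0.00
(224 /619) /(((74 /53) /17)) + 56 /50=3164084 /572575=5.53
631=631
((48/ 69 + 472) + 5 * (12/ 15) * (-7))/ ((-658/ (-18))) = 92052/ 7567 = 12.16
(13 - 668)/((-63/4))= 2620/63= 41.59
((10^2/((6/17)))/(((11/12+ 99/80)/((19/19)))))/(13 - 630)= -68000/318989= -0.21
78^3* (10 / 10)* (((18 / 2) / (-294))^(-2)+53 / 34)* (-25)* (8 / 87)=-574758048800 / 493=-1165837827.18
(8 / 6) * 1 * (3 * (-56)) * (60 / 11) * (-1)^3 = 13440 / 11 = 1221.82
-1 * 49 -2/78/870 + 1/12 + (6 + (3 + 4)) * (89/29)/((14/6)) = -15114269/475020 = -31.82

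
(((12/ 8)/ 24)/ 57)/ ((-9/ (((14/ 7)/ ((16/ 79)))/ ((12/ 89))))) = -7031/ 787968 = -0.01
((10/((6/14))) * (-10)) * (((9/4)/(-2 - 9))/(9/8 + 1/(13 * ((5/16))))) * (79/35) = 616200/7843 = 78.57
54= 54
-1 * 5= -5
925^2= 855625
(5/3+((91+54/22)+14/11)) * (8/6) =12724/99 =128.53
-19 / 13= -1.46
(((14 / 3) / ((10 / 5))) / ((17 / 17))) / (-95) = -7 / 285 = -0.02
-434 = -434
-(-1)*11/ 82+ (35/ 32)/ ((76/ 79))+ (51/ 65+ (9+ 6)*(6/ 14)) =384921939/ 45368960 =8.48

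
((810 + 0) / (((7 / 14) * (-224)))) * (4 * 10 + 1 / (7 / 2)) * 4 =-57105 / 49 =-1165.41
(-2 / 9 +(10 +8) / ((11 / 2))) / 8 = 151 / 396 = 0.38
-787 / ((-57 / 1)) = 787 / 57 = 13.81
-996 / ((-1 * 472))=249 / 118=2.11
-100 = -100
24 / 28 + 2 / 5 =44 / 35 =1.26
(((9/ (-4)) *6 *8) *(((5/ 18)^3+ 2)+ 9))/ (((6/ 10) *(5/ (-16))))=514216/ 81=6348.35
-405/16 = -25.31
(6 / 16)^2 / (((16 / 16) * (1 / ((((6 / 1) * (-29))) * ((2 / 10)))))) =-4.89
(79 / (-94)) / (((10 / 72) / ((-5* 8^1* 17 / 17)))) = 11376 / 47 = 242.04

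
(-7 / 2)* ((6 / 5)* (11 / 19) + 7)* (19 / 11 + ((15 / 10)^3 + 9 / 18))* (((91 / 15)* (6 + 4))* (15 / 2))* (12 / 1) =-688691913 / 836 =-823794.15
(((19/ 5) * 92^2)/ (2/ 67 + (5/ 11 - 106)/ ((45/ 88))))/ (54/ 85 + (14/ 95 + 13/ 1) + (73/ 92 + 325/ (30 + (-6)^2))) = -26414862635040/ 3305058338803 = -7.99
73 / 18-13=-8.94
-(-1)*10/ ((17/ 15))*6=900/ 17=52.94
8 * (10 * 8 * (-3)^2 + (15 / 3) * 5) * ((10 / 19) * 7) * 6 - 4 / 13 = 32541524 / 247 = 131747.06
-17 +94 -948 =-871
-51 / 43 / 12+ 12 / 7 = 1945 / 1204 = 1.62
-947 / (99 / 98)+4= -92410 / 99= -933.43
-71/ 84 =-0.85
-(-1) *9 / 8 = 9 / 8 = 1.12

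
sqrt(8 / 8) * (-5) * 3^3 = -135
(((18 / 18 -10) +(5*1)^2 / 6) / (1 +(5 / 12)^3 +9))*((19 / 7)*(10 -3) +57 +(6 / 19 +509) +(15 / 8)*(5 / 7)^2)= -4558685508 / 16204055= -281.33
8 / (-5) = -8 / 5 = -1.60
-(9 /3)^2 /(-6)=3 /2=1.50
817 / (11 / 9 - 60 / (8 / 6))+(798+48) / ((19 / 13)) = 4193505 / 7486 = 560.18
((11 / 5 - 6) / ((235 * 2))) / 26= -19 / 61100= -0.00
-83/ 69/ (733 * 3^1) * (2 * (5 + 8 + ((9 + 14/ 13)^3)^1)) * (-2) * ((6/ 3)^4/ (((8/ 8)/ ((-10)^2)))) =403119180800/ 111117669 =3627.86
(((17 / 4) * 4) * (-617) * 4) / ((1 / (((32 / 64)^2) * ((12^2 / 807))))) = -503472 / 269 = -1871.64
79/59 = 1.34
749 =749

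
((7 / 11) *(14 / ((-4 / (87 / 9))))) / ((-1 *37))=0.58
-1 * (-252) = 252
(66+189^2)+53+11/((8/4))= 71691/2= 35845.50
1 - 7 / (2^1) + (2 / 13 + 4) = 43 / 26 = 1.65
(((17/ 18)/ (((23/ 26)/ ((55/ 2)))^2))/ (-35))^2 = 3021217567225/ 4442755716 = 680.03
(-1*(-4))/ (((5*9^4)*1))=4/ 32805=0.00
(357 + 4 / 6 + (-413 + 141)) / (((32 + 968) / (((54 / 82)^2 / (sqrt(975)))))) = 20817 * sqrt(39) / 109265000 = 0.00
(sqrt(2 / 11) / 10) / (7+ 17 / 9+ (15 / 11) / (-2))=9*sqrt(22) / 8125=0.01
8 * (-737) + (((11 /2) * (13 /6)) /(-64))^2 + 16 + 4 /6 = -5879.30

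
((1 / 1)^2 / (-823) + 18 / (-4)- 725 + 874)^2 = 56570244025 / 2709316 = 20879.90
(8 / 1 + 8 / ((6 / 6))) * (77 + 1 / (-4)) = 1228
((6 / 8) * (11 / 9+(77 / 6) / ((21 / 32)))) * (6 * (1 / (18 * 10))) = 187 / 360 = 0.52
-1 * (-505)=505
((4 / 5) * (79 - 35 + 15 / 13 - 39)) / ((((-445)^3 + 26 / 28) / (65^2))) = -291200 / 1233695737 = -0.00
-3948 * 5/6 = -3290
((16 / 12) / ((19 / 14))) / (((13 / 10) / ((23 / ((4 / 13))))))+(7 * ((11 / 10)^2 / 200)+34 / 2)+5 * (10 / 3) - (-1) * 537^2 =109614496093 / 380000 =288459.20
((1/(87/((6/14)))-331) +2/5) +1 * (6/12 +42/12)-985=-1331269/1015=-1311.60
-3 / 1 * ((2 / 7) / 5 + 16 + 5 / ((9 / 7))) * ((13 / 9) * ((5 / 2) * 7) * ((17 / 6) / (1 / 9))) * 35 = -48599005 / 36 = -1349972.36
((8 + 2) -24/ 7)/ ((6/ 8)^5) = 47104/ 1701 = 27.69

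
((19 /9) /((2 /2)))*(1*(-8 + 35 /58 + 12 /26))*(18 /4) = -99351 /1508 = -65.88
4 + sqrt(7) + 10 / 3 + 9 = sqrt(7) + 49 / 3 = 18.98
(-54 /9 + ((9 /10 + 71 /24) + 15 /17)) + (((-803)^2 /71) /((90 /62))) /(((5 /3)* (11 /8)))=658729879 /241400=2728.79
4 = 4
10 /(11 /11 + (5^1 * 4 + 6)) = 10 /27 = 0.37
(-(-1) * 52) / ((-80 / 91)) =-59.15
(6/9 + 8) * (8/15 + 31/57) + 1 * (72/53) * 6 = 792406/45315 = 17.49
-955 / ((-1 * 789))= 955 / 789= 1.21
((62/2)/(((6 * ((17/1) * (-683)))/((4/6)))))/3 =-31/313497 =-0.00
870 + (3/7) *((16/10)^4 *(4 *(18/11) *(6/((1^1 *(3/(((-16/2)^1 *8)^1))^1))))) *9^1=-977347122/48125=-20308.51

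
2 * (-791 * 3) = -4746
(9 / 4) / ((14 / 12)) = 27 / 14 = 1.93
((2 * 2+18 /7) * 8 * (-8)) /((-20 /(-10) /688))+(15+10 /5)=-1012617 /7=-144659.57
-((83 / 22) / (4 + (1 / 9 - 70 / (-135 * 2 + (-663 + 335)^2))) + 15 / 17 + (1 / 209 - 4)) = 30961652663 / 14105367364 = 2.20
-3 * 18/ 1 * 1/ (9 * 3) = -2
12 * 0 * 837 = 0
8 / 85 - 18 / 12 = -1.41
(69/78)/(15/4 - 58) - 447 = -1261033/2821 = -447.02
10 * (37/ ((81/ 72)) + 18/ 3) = 3500/ 9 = 388.89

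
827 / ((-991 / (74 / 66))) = -30599 / 32703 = -0.94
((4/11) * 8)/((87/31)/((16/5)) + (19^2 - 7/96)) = 95232/11844019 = 0.01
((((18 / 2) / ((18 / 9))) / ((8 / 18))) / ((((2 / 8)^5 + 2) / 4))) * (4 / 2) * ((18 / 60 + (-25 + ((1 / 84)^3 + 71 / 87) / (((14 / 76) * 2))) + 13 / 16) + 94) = 696190360048 / 237783035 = 2927.84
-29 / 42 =-0.69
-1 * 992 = -992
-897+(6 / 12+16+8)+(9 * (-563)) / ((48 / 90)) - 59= -10432.12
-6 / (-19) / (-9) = -2 / 57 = -0.04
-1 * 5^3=-125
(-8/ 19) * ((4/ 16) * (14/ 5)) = -28/ 95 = -0.29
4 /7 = 0.57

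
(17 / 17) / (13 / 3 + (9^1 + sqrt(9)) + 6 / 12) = 6 / 101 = 0.06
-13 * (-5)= 65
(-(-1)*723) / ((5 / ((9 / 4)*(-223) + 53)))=-259557 / 4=-64889.25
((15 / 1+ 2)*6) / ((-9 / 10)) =-340 / 3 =-113.33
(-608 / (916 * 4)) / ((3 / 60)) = -760 / 229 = -3.32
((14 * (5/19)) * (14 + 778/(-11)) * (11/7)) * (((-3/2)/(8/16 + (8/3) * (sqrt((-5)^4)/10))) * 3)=168480/817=206.22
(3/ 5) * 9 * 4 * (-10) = -216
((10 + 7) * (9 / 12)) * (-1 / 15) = -17 / 20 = -0.85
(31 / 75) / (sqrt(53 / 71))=31 * sqrt(3763) / 3975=0.48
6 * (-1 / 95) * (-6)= 36 / 95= 0.38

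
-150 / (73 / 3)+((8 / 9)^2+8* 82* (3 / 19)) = 11033002 / 112347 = 98.20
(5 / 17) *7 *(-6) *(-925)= 194250 / 17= 11426.47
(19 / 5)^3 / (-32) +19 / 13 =-13167 / 52000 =-0.25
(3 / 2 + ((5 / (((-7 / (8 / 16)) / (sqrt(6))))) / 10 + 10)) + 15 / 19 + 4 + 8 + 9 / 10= 25.10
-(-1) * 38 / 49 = 38 / 49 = 0.78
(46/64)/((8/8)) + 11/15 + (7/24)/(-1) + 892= 428717/480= 893.16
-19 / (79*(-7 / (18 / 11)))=342 / 6083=0.06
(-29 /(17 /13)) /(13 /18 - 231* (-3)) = -6786 /212279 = -0.03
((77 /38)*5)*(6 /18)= 385 /114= 3.38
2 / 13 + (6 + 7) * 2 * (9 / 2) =117.15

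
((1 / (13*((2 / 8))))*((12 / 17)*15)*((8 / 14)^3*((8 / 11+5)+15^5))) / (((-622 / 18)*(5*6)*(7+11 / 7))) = -566051328 / 10895885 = -51.95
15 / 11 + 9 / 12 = 93 / 44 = 2.11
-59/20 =-2.95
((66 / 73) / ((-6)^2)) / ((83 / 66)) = 121 / 6059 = 0.02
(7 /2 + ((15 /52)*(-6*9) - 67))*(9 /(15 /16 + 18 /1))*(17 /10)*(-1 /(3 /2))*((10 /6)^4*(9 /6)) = 17476000 /35451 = 492.96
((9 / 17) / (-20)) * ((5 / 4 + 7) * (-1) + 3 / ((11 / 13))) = 1863 / 14960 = 0.12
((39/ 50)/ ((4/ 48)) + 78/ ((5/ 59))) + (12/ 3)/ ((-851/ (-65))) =19787144/ 21275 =930.07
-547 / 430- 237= -102457 / 430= -238.27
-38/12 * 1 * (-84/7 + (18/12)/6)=893/24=37.21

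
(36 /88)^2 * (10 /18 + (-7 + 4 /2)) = -90 /121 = -0.74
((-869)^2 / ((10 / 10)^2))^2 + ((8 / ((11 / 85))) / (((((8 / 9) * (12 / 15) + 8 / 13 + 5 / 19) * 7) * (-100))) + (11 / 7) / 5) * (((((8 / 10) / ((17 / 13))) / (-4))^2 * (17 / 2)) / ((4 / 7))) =1884224658701281309591 / 3304103000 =570268135921.09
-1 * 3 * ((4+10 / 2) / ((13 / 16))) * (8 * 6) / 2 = -10368 / 13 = -797.54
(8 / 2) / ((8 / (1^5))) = 1 / 2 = 0.50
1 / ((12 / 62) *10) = 31 / 60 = 0.52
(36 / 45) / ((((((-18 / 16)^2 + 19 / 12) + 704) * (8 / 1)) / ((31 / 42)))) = 496 / 4750025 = 0.00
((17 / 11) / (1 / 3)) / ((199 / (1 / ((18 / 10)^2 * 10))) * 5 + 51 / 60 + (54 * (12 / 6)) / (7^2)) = 49980 / 347558563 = 0.00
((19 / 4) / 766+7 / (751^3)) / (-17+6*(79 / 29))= -0.01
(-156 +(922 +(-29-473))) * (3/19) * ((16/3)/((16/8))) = 2112/19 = 111.16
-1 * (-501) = 501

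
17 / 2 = 8.50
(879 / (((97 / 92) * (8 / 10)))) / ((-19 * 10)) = -20217 / 3686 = -5.48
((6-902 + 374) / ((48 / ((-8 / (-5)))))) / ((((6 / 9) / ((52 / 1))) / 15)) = -20358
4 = 4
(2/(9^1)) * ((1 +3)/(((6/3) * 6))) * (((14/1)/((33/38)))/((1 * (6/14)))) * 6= 14896/891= 16.72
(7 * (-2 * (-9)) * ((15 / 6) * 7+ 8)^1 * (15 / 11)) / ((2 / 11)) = 48195 / 2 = 24097.50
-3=-3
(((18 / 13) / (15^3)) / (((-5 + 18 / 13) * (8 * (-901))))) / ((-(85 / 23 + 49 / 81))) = -621 / 169642082000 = -0.00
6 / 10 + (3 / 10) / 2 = 3 / 4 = 0.75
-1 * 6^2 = -36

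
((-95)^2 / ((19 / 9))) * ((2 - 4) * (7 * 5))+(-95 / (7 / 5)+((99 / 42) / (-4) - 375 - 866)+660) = -16794369 / 56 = -299899.45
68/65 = 1.05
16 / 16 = 1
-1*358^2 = -128164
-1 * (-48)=48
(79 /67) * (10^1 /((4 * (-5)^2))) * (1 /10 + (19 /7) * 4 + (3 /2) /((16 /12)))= 267257 /187600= 1.42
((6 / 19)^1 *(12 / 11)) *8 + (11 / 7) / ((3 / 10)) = 35086 / 4389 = 7.99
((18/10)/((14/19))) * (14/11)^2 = 2394/605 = 3.96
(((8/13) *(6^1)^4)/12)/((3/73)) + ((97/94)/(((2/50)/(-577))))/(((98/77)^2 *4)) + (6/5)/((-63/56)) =-9789272083/14370720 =-681.20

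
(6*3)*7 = 126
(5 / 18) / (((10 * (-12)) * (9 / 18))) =-1 / 216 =-0.00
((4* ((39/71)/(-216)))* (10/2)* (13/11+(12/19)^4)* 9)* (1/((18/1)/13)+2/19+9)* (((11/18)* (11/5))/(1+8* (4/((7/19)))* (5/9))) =-6467206855109/39277209527064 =-0.16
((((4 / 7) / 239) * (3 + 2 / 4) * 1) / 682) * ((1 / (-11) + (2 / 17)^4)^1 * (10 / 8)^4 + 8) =1829470463 / 19168168388864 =0.00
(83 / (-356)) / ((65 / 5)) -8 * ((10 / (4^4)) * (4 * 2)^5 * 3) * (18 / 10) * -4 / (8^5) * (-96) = -2999027 / 4628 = -648.02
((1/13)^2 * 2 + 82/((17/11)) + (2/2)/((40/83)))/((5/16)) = 176.47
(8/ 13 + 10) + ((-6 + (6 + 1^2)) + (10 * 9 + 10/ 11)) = 14661/ 143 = 102.52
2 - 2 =0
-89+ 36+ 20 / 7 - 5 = -386 / 7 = -55.14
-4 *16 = -64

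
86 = 86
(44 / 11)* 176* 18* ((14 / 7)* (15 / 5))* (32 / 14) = 1216512 / 7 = 173787.43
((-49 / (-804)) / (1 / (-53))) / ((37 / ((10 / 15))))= -2597 / 44622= -0.06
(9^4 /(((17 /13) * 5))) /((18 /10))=9477 /17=557.47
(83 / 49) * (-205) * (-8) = 2777.96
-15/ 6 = -5/ 2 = -2.50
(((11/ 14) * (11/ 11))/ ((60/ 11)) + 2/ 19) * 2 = 3979/ 7980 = 0.50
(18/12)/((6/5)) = 5/4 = 1.25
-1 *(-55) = 55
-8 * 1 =-8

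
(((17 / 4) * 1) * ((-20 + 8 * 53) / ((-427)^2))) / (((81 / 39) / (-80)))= -1785680 / 4922883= -0.36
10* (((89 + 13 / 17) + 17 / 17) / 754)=7715 / 6409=1.20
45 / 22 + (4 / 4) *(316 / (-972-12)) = 2333 / 1353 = 1.72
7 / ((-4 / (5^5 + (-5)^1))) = -5460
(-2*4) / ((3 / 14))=-112 / 3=-37.33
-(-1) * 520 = 520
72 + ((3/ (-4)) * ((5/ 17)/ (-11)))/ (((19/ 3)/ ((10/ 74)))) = 37860993/ 525844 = 72.00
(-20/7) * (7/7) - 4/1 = -48/7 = -6.86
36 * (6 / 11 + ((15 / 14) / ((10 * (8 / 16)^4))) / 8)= 2106 / 77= 27.35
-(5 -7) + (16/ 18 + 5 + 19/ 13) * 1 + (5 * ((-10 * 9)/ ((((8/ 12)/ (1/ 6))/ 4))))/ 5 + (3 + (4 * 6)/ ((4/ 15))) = 1445/ 117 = 12.35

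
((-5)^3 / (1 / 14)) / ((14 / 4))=-500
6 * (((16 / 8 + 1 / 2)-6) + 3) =-3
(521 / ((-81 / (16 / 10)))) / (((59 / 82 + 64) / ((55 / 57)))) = -3759536 / 24502419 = -0.15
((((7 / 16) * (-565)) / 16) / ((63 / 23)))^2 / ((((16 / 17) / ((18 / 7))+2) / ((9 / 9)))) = 2870790425 / 213516288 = 13.45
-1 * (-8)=8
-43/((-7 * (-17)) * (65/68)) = -172/455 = -0.38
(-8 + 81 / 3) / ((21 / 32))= 608 / 21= 28.95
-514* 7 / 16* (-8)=1799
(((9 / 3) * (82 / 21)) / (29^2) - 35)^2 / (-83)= -14.75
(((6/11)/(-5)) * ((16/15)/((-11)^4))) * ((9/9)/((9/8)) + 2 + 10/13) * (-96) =438272/157024725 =0.00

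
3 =3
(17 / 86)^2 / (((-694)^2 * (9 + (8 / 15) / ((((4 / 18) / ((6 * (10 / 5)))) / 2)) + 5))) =1445 / 1275260388448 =0.00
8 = 8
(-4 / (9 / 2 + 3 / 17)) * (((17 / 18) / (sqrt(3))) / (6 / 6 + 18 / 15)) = -5780 * sqrt(3) / 47223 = -0.21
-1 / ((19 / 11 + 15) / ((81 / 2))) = -891 / 368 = -2.42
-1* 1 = -1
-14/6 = -7/3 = -2.33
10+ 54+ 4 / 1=68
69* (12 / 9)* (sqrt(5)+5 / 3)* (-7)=-644* sqrt(5)-3220 / 3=-2513.36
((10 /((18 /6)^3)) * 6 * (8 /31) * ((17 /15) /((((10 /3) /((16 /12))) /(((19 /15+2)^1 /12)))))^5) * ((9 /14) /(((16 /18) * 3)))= 57296351374199 /14479691308593750000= 0.00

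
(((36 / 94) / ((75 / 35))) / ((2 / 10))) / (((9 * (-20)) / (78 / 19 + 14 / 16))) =-5299 / 214320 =-0.02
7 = 7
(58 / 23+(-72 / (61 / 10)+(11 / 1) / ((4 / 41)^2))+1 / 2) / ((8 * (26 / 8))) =25745745 / 583648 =44.11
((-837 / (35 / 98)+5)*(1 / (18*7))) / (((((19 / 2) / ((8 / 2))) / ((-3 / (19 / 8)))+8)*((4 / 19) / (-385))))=19550696 / 3525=5546.30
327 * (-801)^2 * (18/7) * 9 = 33988171374/7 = 4855453053.43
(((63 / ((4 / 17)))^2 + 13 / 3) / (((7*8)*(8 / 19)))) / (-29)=-65385289 / 623616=-104.85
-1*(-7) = 7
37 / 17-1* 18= -269 / 17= -15.82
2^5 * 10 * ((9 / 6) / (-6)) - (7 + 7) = -94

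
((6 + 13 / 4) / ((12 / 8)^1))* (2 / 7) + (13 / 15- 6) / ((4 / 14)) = -3403 / 210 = -16.20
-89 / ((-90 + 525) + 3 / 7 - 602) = 623 / 1166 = 0.53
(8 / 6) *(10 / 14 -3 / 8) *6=19 / 7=2.71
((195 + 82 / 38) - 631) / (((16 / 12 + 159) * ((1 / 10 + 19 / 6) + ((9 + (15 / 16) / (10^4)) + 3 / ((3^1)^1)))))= -2373984000 / 11639512651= -0.20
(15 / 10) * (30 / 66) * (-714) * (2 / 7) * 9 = -13770 / 11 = -1251.82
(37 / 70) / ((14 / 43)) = 1591 / 980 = 1.62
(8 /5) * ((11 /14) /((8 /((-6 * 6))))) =-198 /35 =-5.66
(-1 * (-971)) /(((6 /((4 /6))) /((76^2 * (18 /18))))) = 5608496 /9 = 623166.22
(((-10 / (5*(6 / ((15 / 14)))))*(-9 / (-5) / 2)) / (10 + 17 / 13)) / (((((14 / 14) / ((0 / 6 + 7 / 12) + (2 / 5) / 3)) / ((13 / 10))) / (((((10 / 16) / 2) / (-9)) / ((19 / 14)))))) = 7267 / 10725120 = 0.00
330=330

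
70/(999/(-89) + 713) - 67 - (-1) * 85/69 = -141502267/2154801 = -65.67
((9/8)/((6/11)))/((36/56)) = 77/24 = 3.21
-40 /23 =-1.74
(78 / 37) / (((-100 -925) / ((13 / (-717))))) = 338 / 9064075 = 0.00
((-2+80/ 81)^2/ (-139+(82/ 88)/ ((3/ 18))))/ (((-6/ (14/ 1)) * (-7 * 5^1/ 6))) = -0.00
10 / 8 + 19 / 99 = 571 / 396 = 1.44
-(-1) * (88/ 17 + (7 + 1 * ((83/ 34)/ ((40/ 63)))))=16.02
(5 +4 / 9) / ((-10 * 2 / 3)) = -49 / 60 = -0.82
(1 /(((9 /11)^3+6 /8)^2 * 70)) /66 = 644204 /5012099505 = 0.00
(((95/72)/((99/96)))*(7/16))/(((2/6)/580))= 96425/99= 973.99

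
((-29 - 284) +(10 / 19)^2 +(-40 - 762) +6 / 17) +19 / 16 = -109305621 / 98192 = -1113.18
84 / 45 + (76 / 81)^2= 90116 / 32805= 2.75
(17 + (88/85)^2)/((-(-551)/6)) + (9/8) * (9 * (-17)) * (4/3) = -1825700697/7961950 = -229.30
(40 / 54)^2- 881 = -641849 / 729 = -880.45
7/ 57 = 0.12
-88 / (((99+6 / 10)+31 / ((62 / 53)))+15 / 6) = -440 / 643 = -0.68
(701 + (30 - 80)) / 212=651 / 212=3.07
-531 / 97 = -5.47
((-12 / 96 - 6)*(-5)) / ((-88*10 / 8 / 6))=-147 / 88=-1.67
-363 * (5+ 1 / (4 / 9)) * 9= -23685.75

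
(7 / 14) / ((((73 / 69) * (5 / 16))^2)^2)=742756220928 / 17748900625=41.85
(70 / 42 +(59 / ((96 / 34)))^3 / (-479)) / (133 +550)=-920737747 / 36180946944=-0.03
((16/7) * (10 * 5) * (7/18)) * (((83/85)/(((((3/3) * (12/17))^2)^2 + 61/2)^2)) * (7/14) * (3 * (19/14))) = 51768326985680/554002992480189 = 0.09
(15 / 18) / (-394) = -5 / 2364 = -0.00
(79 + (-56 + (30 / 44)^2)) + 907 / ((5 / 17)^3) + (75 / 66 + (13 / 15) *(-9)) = 2157764519 / 60500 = 35665.53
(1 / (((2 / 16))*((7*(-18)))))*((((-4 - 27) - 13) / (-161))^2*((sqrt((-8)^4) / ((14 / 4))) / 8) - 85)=20522692 / 3810387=5.39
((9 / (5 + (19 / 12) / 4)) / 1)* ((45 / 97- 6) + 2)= -21168 / 3589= -5.90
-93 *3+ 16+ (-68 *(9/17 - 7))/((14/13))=1019/7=145.57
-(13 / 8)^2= -169 / 64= -2.64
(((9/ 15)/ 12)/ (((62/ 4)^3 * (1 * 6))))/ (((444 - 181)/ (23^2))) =529/ 117525495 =0.00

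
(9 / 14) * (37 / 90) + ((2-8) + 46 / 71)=-50573 / 9940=-5.09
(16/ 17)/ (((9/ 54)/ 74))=417.88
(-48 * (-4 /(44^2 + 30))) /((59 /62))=5952 /57997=0.10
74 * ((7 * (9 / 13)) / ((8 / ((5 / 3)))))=3885 / 52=74.71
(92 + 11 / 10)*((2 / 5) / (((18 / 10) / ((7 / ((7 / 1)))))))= 931 / 45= 20.69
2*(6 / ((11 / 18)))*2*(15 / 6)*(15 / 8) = 2025 / 11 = 184.09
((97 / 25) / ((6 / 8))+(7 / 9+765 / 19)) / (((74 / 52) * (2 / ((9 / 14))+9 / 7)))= 35957012 / 4868275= 7.39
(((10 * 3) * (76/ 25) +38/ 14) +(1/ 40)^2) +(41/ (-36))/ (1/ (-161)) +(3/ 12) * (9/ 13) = 363569299/ 1310400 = 277.45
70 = 70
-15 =-15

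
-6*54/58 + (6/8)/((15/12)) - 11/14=-11717/2030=-5.77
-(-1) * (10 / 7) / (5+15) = 0.07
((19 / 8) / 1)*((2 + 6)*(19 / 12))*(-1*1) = -361 / 12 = -30.08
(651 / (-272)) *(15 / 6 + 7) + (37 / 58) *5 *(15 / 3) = -107101 / 15776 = -6.79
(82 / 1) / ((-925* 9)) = -82 / 8325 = -0.01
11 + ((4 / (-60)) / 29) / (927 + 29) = 4574459 / 415860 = 11.00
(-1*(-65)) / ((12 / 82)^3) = 20740.12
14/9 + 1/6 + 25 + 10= 661/18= 36.72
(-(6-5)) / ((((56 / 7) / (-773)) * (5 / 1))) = 773 / 40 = 19.32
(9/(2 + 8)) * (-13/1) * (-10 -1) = 1287/10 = 128.70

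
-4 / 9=-0.44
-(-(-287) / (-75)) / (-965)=-287 / 72375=-0.00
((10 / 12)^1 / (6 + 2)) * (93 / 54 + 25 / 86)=3895 / 18576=0.21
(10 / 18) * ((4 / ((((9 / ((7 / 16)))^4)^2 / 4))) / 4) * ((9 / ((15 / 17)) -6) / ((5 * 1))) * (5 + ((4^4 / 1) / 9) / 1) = 12146435707 / 6239843737707479040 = 0.00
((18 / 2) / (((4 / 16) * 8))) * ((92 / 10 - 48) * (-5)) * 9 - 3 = 7854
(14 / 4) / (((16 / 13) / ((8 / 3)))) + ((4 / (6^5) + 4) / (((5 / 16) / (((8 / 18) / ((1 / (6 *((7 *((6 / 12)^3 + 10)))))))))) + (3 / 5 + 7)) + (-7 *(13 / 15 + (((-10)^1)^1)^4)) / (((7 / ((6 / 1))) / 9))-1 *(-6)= -96769099 / 180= -537606.11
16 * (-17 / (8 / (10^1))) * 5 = -1700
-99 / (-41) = 99 / 41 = 2.41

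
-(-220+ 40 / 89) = 19540 / 89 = 219.55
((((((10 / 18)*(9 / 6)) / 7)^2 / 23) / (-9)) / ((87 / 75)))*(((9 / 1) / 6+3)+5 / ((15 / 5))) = -23125 / 63535752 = -0.00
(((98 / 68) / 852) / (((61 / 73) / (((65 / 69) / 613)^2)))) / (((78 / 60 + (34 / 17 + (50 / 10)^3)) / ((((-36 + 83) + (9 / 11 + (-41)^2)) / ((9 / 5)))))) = 798334980625 / 22307804161597042308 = 0.00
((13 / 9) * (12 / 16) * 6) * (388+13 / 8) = 40521 / 16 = 2532.56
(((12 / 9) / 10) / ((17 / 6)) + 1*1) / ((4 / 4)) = 89 / 85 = 1.05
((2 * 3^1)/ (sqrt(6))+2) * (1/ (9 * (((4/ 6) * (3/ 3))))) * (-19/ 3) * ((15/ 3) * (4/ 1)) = -190 * sqrt(6)/ 9 - 380/ 9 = -93.93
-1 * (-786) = 786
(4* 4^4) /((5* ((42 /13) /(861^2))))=234963456 /5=46992691.20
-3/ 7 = -0.43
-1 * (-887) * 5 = 4435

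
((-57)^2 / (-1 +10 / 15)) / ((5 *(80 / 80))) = -9747 / 5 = -1949.40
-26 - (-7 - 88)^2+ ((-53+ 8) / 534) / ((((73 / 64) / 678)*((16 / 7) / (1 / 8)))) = -9053.74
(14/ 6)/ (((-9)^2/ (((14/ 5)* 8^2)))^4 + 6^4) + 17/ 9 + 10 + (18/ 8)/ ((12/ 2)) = 245897564605472897/ 20047594533456024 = 12.27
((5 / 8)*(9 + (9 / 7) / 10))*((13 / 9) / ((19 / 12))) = 5.20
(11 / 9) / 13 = 11 / 117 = 0.09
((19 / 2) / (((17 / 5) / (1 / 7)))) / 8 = 0.05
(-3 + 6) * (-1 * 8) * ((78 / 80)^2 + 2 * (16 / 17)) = -231171 / 3400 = -67.99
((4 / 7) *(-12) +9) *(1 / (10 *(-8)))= -3 / 112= -0.03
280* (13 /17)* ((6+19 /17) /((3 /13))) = 5725720 /867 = 6604.06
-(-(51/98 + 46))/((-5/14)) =-4559/35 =-130.26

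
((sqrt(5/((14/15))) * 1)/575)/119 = sqrt(42)/191590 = 0.00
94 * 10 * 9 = 8460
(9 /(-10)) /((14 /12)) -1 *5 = -202 /35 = -5.77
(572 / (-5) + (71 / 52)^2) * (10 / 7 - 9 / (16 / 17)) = 1386071013 / 1514240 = 915.36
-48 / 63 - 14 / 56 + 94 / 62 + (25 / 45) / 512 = 505277 / 999936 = 0.51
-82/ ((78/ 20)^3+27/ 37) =-3034000/ 2221803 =-1.37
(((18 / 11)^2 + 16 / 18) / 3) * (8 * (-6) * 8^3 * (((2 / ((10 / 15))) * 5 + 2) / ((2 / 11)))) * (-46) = 12440731648 / 99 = 125663956.04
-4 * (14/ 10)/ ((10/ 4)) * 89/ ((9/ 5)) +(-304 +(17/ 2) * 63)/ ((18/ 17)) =6473/ 60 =107.88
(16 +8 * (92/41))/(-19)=-1392/779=-1.79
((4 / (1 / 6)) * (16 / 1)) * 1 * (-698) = -268032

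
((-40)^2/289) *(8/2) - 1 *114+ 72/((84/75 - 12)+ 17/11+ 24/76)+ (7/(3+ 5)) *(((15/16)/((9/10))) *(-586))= -828817297393/1307380512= -633.95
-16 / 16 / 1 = -1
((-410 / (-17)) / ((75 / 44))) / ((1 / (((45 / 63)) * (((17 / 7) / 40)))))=451 / 735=0.61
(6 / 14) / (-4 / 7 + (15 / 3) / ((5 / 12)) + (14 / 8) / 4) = 16 / 443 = 0.04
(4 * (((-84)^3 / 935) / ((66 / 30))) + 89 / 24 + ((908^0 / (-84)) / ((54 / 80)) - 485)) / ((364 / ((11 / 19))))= -15244902859 / 5866372512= -2.60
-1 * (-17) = 17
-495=-495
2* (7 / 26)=7 / 13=0.54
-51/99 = -0.52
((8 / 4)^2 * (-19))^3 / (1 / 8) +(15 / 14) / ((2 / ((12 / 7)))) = -172078547 / 49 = -3511807.08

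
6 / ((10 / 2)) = 6 / 5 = 1.20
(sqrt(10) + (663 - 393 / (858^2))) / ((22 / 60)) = 30 * sqrt(10) / 11 + 813460565 / 449878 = 1816.80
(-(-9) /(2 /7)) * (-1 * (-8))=252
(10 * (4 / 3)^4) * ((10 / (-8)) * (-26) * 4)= 332800 / 81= 4108.64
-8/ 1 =-8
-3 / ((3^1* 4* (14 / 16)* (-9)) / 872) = 1744 / 63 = 27.68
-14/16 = -0.88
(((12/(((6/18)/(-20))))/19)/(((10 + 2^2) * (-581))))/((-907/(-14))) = 720/10012373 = 0.00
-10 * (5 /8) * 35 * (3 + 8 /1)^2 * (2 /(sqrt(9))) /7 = -15125 /6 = -2520.83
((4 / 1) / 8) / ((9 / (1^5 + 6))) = 7 / 18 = 0.39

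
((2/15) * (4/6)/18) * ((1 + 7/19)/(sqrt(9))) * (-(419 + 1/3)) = -65416/69255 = -0.94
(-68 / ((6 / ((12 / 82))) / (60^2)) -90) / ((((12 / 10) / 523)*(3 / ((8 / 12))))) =-72200150 / 123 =-586993.09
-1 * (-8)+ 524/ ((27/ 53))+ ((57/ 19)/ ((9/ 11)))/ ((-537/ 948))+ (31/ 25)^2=3116249513/ 3020625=1031.66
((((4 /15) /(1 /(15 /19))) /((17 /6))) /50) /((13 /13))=12 /8075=0.00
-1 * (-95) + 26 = 121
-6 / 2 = -3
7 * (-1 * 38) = -266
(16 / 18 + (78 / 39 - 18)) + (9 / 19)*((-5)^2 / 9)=-2359 / 171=-13.80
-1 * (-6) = 6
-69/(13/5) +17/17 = -332/13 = -25.54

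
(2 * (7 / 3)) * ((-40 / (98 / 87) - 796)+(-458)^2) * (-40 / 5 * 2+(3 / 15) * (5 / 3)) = -320781016 / 21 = -15275286.48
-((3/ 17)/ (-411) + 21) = -48908/ 2329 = -21.00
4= 4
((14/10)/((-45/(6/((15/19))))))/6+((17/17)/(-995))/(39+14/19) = -3999082/101415375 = -0.04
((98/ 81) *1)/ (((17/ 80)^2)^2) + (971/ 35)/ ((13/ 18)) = 1944648583078/ 3078166455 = 631.76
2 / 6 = 1 / 3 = 0.33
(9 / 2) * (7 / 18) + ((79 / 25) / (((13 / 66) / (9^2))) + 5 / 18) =15227749 / 11700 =1301.52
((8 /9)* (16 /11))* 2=256 /99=2.59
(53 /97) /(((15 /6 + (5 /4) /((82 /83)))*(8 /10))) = 4346 /23959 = 0.18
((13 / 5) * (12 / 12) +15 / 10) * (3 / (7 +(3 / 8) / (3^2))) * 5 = 1476 / 169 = 8.73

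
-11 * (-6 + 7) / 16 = -11 / 16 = -0.69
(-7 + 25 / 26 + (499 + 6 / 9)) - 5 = 38113 / 78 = 488.63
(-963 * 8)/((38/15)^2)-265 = -529015/361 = -1465.42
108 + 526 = 634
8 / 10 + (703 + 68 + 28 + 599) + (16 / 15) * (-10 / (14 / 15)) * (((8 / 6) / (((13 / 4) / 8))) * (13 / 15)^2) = 1295242 / 945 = 1370.63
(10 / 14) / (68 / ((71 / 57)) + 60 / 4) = 355 / 34587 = 0.01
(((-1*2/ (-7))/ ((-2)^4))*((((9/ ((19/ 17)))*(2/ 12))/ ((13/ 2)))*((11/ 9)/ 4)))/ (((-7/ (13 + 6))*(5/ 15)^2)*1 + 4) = 561/ 1971424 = 0.00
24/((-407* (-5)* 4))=6/2035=0.00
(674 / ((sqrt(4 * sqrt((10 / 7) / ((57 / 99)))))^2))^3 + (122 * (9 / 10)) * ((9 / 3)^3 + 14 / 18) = 3050 + 5090276149 * sqrt(43890) / 871200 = 1227120.04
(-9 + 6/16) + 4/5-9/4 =-403/40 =-10.08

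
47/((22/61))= 130.32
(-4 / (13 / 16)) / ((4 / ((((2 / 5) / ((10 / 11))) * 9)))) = -1584 / 325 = -4.87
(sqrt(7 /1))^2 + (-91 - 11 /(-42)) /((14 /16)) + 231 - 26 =15920 /147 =108.30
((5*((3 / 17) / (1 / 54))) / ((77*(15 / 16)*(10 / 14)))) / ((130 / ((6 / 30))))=432 / 303875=0.00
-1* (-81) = 81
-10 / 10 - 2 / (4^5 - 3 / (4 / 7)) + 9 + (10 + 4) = 89642 / 4075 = 22.00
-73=-73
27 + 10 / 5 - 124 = -95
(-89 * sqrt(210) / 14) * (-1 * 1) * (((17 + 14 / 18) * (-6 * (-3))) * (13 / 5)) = 37024 * sqrt(210) / 7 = 76646.96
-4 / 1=-4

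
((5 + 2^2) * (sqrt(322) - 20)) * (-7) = 1260 - 63 * sqrt(322) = 129.51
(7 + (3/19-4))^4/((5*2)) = 1296000/130321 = 9.94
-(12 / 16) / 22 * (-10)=15 / 44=0.34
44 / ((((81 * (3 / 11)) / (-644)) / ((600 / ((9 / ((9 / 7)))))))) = -8905600 / 81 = -109945.68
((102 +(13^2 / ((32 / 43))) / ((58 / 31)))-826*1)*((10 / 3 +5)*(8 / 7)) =-3994525 / 696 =-5739.26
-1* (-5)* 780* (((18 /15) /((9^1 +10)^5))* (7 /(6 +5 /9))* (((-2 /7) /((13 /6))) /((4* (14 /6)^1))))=-29160 /1022628887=-0.00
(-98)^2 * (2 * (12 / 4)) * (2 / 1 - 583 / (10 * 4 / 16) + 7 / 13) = -863956632 / 65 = -13291640.49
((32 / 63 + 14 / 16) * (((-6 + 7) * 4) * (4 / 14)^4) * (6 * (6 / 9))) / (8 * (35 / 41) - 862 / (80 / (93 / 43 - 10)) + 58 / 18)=1572878080 / 1008010295761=0.00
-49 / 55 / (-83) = 49 / 4565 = 0.01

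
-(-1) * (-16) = -16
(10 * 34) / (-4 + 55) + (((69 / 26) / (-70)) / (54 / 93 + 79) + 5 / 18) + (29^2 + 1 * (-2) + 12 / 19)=649983553361 / 767779740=846.58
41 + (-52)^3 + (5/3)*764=-417881/3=-139293.67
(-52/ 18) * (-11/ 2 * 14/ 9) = 2002/ 81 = 24.72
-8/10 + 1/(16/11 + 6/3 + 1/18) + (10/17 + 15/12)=62531/47260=1.32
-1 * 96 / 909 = -0.11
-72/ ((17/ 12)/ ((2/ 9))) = -192/ 17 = -11.29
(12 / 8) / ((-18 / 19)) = -19 / 12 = -1.58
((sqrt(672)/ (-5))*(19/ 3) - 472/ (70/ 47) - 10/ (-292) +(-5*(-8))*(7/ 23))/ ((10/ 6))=-107436333/ 587650 - 76*sqrt(42)/ 25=-202.53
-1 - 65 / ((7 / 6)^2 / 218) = -510169 / 49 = -10411.61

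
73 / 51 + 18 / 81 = 253 / 153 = 1.65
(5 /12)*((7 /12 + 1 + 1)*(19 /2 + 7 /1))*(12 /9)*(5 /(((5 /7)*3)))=55.25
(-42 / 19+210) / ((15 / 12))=15792 / 95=166.23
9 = 9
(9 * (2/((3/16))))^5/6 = 1358954496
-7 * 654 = -4578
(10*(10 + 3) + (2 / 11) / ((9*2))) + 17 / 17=131.01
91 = 91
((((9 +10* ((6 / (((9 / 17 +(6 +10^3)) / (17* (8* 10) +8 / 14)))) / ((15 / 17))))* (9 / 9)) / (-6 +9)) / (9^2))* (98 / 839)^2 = 0.01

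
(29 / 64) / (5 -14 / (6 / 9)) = -29 / 1024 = -0.03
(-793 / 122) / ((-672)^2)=-13 / 903168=-0.00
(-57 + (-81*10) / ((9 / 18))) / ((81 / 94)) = -52546 / 27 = -1946.15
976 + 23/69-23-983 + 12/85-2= -8039/255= -31.53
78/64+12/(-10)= 3/160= 0.02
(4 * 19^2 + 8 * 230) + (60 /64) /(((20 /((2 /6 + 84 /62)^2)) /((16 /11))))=416606617 /126852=3284.19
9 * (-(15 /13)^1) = -135 /13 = -10.38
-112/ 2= -56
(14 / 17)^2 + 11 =3375 / 289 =11.68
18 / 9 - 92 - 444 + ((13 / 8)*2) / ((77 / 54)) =-81885 / 154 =-531.72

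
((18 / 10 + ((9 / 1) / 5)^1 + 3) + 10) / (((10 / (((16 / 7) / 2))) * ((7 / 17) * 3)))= 5644 / 3675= 1.54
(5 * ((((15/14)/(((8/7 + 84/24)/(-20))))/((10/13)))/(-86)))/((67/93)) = 1395/2881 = 0.48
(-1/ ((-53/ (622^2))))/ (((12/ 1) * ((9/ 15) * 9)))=483605/ 4293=112.65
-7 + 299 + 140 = 432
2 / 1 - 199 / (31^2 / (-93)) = 659 / 31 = 21.26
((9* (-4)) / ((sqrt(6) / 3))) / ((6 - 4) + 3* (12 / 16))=-72* sqrt(6) / 17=-10.37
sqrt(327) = 18.08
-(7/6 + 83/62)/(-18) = 233/1674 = 0.14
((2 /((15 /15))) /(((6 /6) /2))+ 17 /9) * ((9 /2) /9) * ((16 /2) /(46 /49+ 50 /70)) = 10388 /729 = 14.25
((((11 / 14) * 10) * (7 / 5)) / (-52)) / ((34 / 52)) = -11 / 34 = -0.32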